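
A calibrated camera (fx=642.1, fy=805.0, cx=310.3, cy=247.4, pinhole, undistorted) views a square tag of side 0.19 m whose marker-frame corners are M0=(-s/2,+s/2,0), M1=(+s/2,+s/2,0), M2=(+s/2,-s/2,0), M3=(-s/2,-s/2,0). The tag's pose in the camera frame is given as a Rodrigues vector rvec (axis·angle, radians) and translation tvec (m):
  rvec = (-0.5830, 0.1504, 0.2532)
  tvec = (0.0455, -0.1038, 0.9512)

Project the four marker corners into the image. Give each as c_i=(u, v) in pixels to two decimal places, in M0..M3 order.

c0=(260.18, 207.50) c1=(390.53, 239.22) c2=(416.95, 114.52) c3=(298.27, 90.79)

Intrinsics K: fx=642.1, fy=805.0, cx=310.3, cy=247.4
Marker side s = 0.19 m; corners in marker frame (Z=0):
  M0 = (-0.0950, +0.0950, 0)
  M1 = (+0.0950, +0.0950, 0)
  M2 = (+0.0950, -0.0950, 0)
  M3 = (-0.0950, -0.0950, 0)
rvec = (-0.5830, 0.1504, 0.2532), |rvec| = θ = 0.65316 rad = 37.423°
Rodrigues: sinθ=0.60770, 1−cosθ=0.20583; R = I + sinθ·[k]× + (1−cosθ)·[k]×²:
    [+0.95815 -0.27788 +0.06871]
    [+0.19327 +0.80508 +0.56080]
    [-0.21115 -0.52405 +0.82510]
t = (0.0455, -0.1038, 0.9512) m
M0: Pc = R·M0+t = (-0.07192, -0.04568, +0.92147); u = 642.1·(-0.07192)/0.92147 + 310.3 = 260.1825, v = 805.0·(-0.04568)/0.92147 + 247.4 = 207.4956
M1: Pc = R·M1+t = (+0.11013, -0.00896, +0.88136); u = 642.1·(+0.11013)/0.88136 + 310.3 = 390.5308, v = 805.0·(-0.00896)/0.88136 + 247.4 = 239.2194
M2: Pc = R·M2+t = (+0.16292, -0.16192, +0.98093); u = 642.1·(+0.16292)/0.98093 + 310.3 = 416.9474, v = 805.0·(-0.16192)/0.98093 + 247.4 = 114.5182
M3: Pc = R·M3+t = (-0.01913, -0.19864, +1.02104); u = 642.1·(-0.01913)/1.02104 + 310.3 = 298.2724, v = 805.0·(-0.19864)/1.02104 + 247.4 = 90.7878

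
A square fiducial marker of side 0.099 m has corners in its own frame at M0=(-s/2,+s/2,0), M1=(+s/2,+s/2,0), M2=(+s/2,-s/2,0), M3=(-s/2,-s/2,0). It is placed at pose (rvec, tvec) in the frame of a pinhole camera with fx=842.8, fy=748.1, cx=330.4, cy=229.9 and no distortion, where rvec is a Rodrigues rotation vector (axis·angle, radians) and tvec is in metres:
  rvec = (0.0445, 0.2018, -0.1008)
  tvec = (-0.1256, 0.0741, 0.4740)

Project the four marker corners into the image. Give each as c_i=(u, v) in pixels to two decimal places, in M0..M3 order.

Intrinsics K: fx=842.8, fy=748.1, cx=330.4, cy=229.9
Marker side s = 0.099 m; corners in marker frame (Z=0):
  M0 = (-0.0495, +0.0495, 0)
  M1 = (+0.0495, +0.0495, 0)
  M2 = (+0.0495, -0.0495, 0)
  M3 = (-0.0495, -0.0495, 0)
rvec = (0.0445, 0.2018, -0.1008), |rvec| = θ = 0.22992 rad = 13.174°
Rodrigues: sinθ=0.22790, 1−cosθ=0.02632; R = I + sinθ·[k]× + (1−cosθ)·[k]×²:
    [+0.97467 +0.10438 +0.19779]
    [-0.09544 +0.99396 -0.05423]
    [-0.20226 +0.03398 +0.97874]
t = (-0.1256, 0.0741, 0.4740) m
M0: Pc = R·M0+t = (-0.16868, +0.12803, +0.48569); u = 842.8·(-0.16868)/0.48569 + 330.4 = 37.6997, v = 748.1·(+0.12803)/0.48569 + 229.9 = 427.0936
M1: Pc = R·M1+t = (-0.07219, +0.11858, +0.46567); u = 842.8·(-0.07219)/0.46567 + 330.4 = 199.7517, v = 748.1·(+0.11858)/0.46567 + 229.9 = 420.3931
M2: Pc = R·M2+t = (-0.08252, +0.02017, +0.46231); u = 842.8·(-0.08252)/0.46231 + 330.4 = 179.9616, v = 748.1·(+0.02017)/0.46231 + 229.9 = 262.5465
M3: Pc = R·M3+t = (-0.17901, +0.02962, +0.48233); u = 842.8·(-0.17901)/0.48233 + 330.4 = 17.6008, v = 748.1·(+0.02962)/0.48233 + 229.9 = 275.8467

c0=(37.70, 427.09) c1=(199.75, 420.39) c2=(179.96, 262.55) c3=(17.60, 275.85)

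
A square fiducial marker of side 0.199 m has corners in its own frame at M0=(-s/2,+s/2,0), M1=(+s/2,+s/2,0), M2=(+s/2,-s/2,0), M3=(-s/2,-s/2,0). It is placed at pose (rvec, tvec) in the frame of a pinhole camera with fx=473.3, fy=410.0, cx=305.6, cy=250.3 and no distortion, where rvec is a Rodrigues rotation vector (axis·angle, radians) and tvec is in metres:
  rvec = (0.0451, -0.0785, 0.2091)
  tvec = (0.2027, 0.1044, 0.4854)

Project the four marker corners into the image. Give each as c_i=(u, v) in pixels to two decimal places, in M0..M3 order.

c0=(389.14, 404.79) c1=(571.10, 433.42) c2=(615.22, 273.41) c3=(432.00, 238.80)

Intrinsics K: fx=473.3, fy=410.0, cx=305.6, cy=250.3
Marker side s = 0.199 m; corners in marker frame (Z=0):
  M0 = (-0.0995, +0.0995, 0)
  M1 = (+0.0995, +0.0995, 0)
  M2 = (+0.0995, -0.0995, 0)
  M3 = (-0.0995, -0.0995, 0)
rvec = (0.0451, -0.0785, 0.2091), |rvec| = θ = 0.22786 rad = 13.055°
Rodrigues: sinθ=0.22589, 1−cosθ=0.02585; R = I + sinθ·[k]× + (1−cosθ)·[k]×²:
    [+0.97517 -0.20906 -0.07313]
    [+0.20553 +0.97722 -0.05288]
    [+0.08252 +0.03654 +0.99592]
t = (0.2027, 0.1044, 0.4854) m
M0: Pc = R·M0+t = (+0.08487, +0.18118, +0.48083); u = 473.3·(+0.08487)/0.48083 + 305.6 = 389.1416, v = 410.0·(+0.18118)/0.48083 + 250.3 = 404.7948
M1: Pc = R·M1+t = (+0.27893, +0.22208, +0.49725); u = 473.3·(+0.27893)/0.49725 + 305.6 = 571.0952, v = 410.0·(+0.22208)/0.49725 + 250.3 = 433.4174
M2: Pc = R·M2+t = (+0.32053, +0.02762, +0.48997); u = 473.3·(+0.32053)/0.48997 + 305.6 = 615.2219, v = 410.0·(+0.02762)/0.48997 + 250.3 = 273.4094
M3: Pc = R·M3+t = (+0.12647, -0.01328, +0.47355); u = 473.3·(+0.12647)/0.47355 + 305.6 = 432.0045, v = 410.0·(-0.01328)/0.47355 + 250.3 = 238.7988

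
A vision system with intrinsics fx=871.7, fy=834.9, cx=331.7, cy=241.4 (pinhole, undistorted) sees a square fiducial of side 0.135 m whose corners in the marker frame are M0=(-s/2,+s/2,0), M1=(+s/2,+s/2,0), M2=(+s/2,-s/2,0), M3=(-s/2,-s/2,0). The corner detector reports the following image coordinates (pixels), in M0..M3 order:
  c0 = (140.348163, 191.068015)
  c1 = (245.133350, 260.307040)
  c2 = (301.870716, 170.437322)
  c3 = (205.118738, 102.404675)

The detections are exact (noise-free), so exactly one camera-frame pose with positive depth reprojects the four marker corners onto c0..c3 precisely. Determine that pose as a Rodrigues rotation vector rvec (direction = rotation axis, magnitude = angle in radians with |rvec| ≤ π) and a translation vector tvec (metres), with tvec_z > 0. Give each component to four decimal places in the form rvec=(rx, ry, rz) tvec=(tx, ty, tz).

Intrinsics K: fx=871.7, fy=834.9, cx=331.7, cy=241.4
Marker side s = 0.135 m; corners in marker frame (Z=0):
  M0 = (-0.0675, +0.0675, 0)
  M1 = (+0.0675, +0.0675, 0)
  M2 = (+0.0675, -0.0675, 0)
  M3 = (-0.0675, -0.0675, 0)
Detected image corners:
  c0 = (140.348163, 191.068015) px
  c1 = (245.133350, 260.307040) px
  c2 = (301.870716, 170.437322) px
  c3 = (205.118738, 102.404675) px
Planar DLT: solve 8×8 A·h = b for H (H[2,2]=1):
  H  [+799.49705 -548.76735 +224.85205]
  H  [+552.06356 +580.78910 +180.27464]
  H  [+0.24183 -0.44471 +1.00000]
B = K⁻¹H; ‖b₁‖=1.043552, ‖b₂‖=1.043552; λ = 2/(‖b₁‖+‖b₂‖) = 0.958265, sign → tz>0 ⇒ λ=+0.958265
r₁ = λ·B[:,0] = (+0.79071,+0.56663,+0.23174); r₂ = λ·B[:,1] = (-0.44110,+0.78982,-0.42615)
r₃ = r₁×r₂ = (-0.42450,+0.23475,+0.87447); SVD([r₁ r₂ r₃]) → R = UVᵀ:
  R  [+0.79071 -0.44110 -0.42450]
  R  [+0.56663 +0.78982 +0.23475]
  R  [+0.23174 -0.42615 +0.87447]
t = (-0.11746, -0.07016, +0.95827) m
tr R = 2.455001; θ = arccos((tr R − 1)/2) = 0.756124 rad = 43.323°
axis k = ((R−Rᵀ)₃₂, (R−Rᵀ)₁₃, (R−Rᵀ)₂₁) / (2 sinθ) = (-0.481630, -0.478234, +0.734387)
rvec = θ·k = (-0.364172, -0.361604, +0.555288)

rvec=(-0.3642, -0.3616, 0.5553) tvec=(-0.1175, -0.0702, 0.9583)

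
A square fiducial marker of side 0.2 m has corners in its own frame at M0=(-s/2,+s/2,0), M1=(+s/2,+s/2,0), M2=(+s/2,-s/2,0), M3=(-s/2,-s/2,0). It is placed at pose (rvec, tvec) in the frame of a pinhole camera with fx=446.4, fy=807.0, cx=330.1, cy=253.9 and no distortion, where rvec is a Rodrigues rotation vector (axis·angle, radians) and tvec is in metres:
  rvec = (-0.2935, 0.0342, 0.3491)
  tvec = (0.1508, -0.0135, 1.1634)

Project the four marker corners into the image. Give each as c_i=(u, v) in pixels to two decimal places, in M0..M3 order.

Intrinsics K: fx=446.4, fy=807.0, cx=330.1, cy=253.9
Marker side s = 0.2 m; corners in marker frame (Z=0):
  M0 = (-0.1000, +0.1000, 0)
  M1 = (+0.1000, +0.1000, 0)
  M2 = (+0.1000, -0.1000, 0)
  M3 = (-0.1000, -0.1000, 0)
rvec = (-0.2935, 0.0342, 0.3491), |rvec| = θ = 0.45736 rad = 26.205°
Rodrigues: sinθ=0.44159, 1−cosθ=0.10278; R = I + sinθ·[k]× + (1−cosθ)·[k]×²:
    [+0.93954 -0.34199 -0.01732]
    [+0.33212 +0.89779 +0.28924]
    [-0.08336 -0.27751 +0.95710]
t = (0.1508, -0.0135, 1.1634) m
M0: Pc = R·M0+t = (+0.02265, +0.04307, +1.14399); u = 446.4·(+0.02265)/1.14399 + 330.1 = 338.9371, v = 807.0·(+0.04307)/1.14399 + 253.9 = 284.2807
M1: Pc = R·M1+t = (+0.21056, +0.10949, +1.12731); u = 446.4·(+0.21056)/1.12731 + 330.1 = 413.4771, v = 807.0·(+0.10949)/1.12731 + 253.9 = 332.2810
M2: Pc = R·M2+t = (+0.27895, -0.07007, +1.18281); u = 446.4·(+0.27895)/1.18281 + 330.1 = 435.3783, v = 807.0·(-0.07007)/1.18281 + 253.9 = 206.0953
M3: Pc = R·M3+t = (+0.09104, -0.13649, +1.19949); u = 446.4·(+0.09104)/1.19949 + 330.1 = 363.9830, v = 807.0·(-0.13649)/1.19949 + 253.9 = 162.0700

c0=(338.94, 284.28) c1=(413.48, 332.28) c2=(435.38, 206.10) c3=(363.98, 162.07)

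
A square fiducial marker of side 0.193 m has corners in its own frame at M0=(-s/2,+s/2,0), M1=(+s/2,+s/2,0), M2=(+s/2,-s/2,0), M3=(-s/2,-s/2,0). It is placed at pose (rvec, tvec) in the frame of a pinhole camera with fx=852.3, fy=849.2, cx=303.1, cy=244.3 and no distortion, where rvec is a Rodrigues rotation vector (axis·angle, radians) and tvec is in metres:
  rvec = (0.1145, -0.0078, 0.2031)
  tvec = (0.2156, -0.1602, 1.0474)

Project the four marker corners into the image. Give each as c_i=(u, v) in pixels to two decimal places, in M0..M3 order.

Intrinsics K: fx=852.3, fy=849.2, cx=303.1, cy=244.3
Marker side s = 0.193 m; corners in marker frame (Z=0):
  M0 = (-0.0965, +0.0965, 0)
  M1 = (+0.0965, +0.0965, 0)
  M2 = (+0.0965, -0.0965, 0)
  M3 = (-0.0965, -0.0965, 0)
rvec = (0.1145, -0.0078, 0.2031), |rvec| = θ = 0.23328 rad = 13.366°
Rodrigues: sinθ=0.23117, 1−cosθ=0.02709; R = I + sinθ·[k]× + (1−cosθ)·[k]×²:
    [+0.97944 -0.20171 +0.00385]
    [+0.20082 +0.97294 -0.11425]
    [+0.01930 +0.11268 +0.99344]
t = (0.2156, -0.1602, 1.0474) m
M0: Pc = R·M0+t = (+0.10162, -0.08569, +1.05641); u = 852.3·(+0.10162)/1.05641 + 303.1 = 385.0854, v = 849.2·(-0.08569)/1.05641 + 244.3 = 175.4178
M1: Pc = R·M1+t = (+0.29065, -0.04693, +1.06014); u = 852.3·(+0.29065)/1.06014 + 303.1 = 536.7699, v = 849.2·(-0.04693)/1.06014 + 244.3 = 206.7061
M2: Pc = R·M2+t = (+0.32958, -0.23471, +1.03839); u = 852.3·(+0.32958)/1.03839 + 303.1 = 573.6165, v = 849.2·(-0.23471)/1.03839 + 244.3 = 52.3530
M3: Pc = R·M3+t = (+0.14055, -0.27347, +1.03466); u = 852.3·(+0.14055)/1.03466 + 303.1 = 418.8766, v = 849.2·(-0.27347)/1.03466 + 244.3 = 19.8513

c0=(385.09, 175.42) c1=(536.77, 206.71) c2=(573.62, 52.35) c3=(418.88, 19.85)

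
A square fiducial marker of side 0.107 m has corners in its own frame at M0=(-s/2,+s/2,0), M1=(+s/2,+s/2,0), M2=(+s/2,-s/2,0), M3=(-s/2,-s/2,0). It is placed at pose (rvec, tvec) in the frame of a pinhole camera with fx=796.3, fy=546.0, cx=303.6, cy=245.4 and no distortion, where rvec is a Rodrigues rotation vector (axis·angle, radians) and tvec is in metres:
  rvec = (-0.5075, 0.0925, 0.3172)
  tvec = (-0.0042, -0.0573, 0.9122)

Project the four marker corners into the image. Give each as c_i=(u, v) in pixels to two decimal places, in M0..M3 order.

c0=(239.60, 228.45) c1=(330.15, 246.42) c2=(358.20, 194.35) c3=(271.86, 178.29)

Intrinsics K: fx=796.3, fy=546.0, cx=303.6, cy=245.4
Marker side s = 0.107 m; corners in marker frame (Z=0):
  M0 = (-0.0535, +0.0535, 0)
  M1 = (+0.0535, +0.0535, 0)
  M2 = (+0.0535, -0.0535, 0)
  M3 = (-0.0535, -0.0535, 0)
rvec = (-0.5075, 0.0925, 0.3172), |rvec| = θ = 0.60558 rad = 34.697°
Rodrigues: sinθ=0.56924, 1−cosθ=0.17783; R = I + sinθ·[k]× + (1−cosθ)·[k]×²:
    [+0.94706 -0.32093 +0.00889]
    [+0.27540 +0.82632 +0.49127]
    [-0.16501 -0.46282 +0.87096]
t = (-0.0042, -0.0573, 0.9122) m
M0: Pc = R·M0+t = (-0.07204, -0.02783, +0.89627); u = 796.3·(-0.07204)/0.89627 + 303.6 = 239.5974, v = 546.0·(-0.02783)/0.89627 + 245.4 = 228.4487
M1: Pc = R·M1+t = (+0.02930, +0.00164, +0.87861); u = 796.3·(+0.02930)/0.87861 + 303.6 = 330.1534, v = 546.0·(+0.00164)/0.87861 + 245.4 = 246.4205
M2: Pc = R·M2+t = (+0.06364, -0.08677, +0.92813); u = 796.3·(+0.06364)/0.92813 + 303.6 = 358.1983, v = 546.0·(-0.08677)/0.92813 + 245.4 = 194.3527
M3: Pc = R·M3+t = (-0.03770, -0.11624, +0.94579); u = 796.3·(-0.03770)/0.94579 + 303.6 = 271.8603, v = 546.0·(-0.11624)/0.94579 + 245.4 = 178.2939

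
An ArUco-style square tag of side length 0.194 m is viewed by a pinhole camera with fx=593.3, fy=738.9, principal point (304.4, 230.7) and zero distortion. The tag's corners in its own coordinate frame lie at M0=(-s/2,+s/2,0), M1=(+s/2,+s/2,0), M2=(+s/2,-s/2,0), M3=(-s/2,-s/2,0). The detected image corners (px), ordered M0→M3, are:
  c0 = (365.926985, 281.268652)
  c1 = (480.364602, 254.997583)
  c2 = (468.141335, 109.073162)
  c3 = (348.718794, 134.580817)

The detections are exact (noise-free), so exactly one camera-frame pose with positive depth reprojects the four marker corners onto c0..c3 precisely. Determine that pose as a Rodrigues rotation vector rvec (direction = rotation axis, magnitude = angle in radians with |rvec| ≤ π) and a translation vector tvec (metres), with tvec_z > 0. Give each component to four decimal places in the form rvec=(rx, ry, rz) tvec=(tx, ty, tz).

Intrinsics K: fx=593.3, fy=738.9, cx=304.4, cy=230.7
Marker side s = 0.194 m; corners in marker frame (Z=0):
  M0 = (-0.0970, +0.0970, 0)
  M1 = (+0.0970, +0.0970, 0)
  M2 = (+0.0970, -0.0970, 0)
  M3 = (-0.0970, -0.0970, 0)
Detected image corners:
  c0 = (365.926985, 281.268652) px
  c1 = (480.364602, 254.997583) px
  c2 = (468.141335, 109.073162) px
  c3 = (348.718794, 134.580817) px
Planar DLT: solve 8×8 A·h = b for H (H[2,2]=1):
  H  [+629.22419 +163.77662 +416.30392]
  H  [-120.94392 +795.41103 +196.40111]
  H  [+0.06435 +0.21165 +1.00000]
B = K⁻¹H; ‖b₁‖=1.045820, ‖b₂‖=1.045820; λ = 2/(‖b₁‖+‖b₂‖) = 0.956187, sign → tz>0 ⇒ λ=+0.956187
r₁ = λ·B[:,0] = (+0.98252,-0.17572,+0.06153); r₂ = λ·B[:,1] = (+0.16012,+0.96613,+0.20238)
r₃ = r₁×r₂ = (-0.09501,-0.18899,+0.97737); SVD([r₁ r₂ r₃]) → R = UVᵀ:
  R  [+0.98252 +0.16012 -0.09501]
  R  [-0.17572 +0.96613 -0.18899]
  R  [+0.06153 +0.20238 +0.97737]
t = (+0.18035, -0.04439, +0.95619) m
tr R = 2.926017; θ = arccos((tr R − 1)/2) = 0.272844 rad = 15.633°
axis k = ((R−Rᵀ)₃₂, (R−Rᵀ)₁₃, (R−Rᵀ)₂₁) / (2 sinθ) = (+0.726178, -0.290453, -0.623139)
rvec = θ·k = (+0.198133, -0.079248, -0.170020)

rvec=(0.1981, -0.0792, -0.1700) tvec=(0.1803, -0.0444, 0.9562)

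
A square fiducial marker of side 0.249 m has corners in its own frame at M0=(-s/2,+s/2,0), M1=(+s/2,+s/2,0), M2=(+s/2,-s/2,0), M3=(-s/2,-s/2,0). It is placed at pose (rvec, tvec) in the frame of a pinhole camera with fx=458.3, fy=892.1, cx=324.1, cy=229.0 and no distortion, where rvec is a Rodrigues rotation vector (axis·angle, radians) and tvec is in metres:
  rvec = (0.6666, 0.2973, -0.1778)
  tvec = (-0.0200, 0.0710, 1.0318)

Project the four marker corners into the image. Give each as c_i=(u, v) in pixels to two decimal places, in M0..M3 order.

c0=(281.86, 365.83) c1=(379.81, 362.30) c2=(356.77, 196.40) c3=(246.55, 213.93)

Intrinsics K: fx=458.3, fy=892.1, cx=324.1, cy=229.0
Marker side s = 0.249 m; corners in marker frame (Z=0):
  M0 = (-0.1245, +0.1245, 0)
  M1 = (+0.1245, +0.1245, 0)
  M2 = (+0.1245, -0.1245, 0)
  M3 = (-0.1245, -0.1245, 0)
rvec = (0.6666, 0.2973, -0.1778), |rvec| = θ = 0.75124 rad = 43.043°
Rodrigues: sinθ=0.68254, 1−cosθ=0.26915; R = I + sinθ·[k]× + (1−cosθ)·[k]×²:
    [+0.94277 +0.25606 +0.21359]
    [-0.06703 +0.77300 -0.63086]
    [-0.32664 +0.58044 +0.74592]
t = (-0.0200, 0.0710, 1.0318) m
M0: Pc = R·M0+t = (-0.10550, +0.17558, +1.14473); u = 458.3·(-0.10550)/1.14473 + 324.1 = 281.8642, v = 892.1·(+0.17558)/1.14473 + 229.0 = 365.8336
M1: Pc = R·M1+t = (+0.12925, +0.15889, +1.06340); u = 458.3·(+0.12925)/1.06340 + 324.1 = 379.8055, v = 892.1·(+0.15889)/1.06340 + 229.0 = 362.2984
M2: Pc = R·M2+t = (+0.06550, -0.03358, +0.91887); u = 458.3·(+0.06550)/0.91887 + 324.1 = 356.7669, v = 892.1·(-0.03358)/0.91887 + 229.0 = 196.3953
M3: Pc = R·M3+t = (-0.16925, -0.01689, +1.00020); u = 458.3·(-0.16925)/1.00020 + 324.1 = 246.5466, v = 892.1·(-0.01689)/1.00020 + 229.0 = 213.9321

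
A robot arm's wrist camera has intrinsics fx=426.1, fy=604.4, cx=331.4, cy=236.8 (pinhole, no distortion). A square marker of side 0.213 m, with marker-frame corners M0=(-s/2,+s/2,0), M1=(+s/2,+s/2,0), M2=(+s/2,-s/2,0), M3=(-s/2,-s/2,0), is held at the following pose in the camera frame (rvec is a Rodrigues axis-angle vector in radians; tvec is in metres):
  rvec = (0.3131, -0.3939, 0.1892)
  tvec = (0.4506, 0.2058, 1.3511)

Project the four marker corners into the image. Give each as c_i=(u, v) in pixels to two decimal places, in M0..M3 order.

Intrinsics K: fx=426.1, fy=604.4, cx=331.4, cy=236.8
Marker side s = 0.213 m; corners in marker frame (Z=0):
  M0 = (-0.1065, +0.1065, 0)
  M1 = (+0.1065, +0.1065, 0)
  M2 = (+0.1065, -0.1065, 0)
  M3 = (-0.1065, -0.1065, 0)
rvec = (0.3131, -0.3939, 0.1892), |rvec| = θ = 0.53757 rad = 30.801°
Rodrigues: sinθ=0.51205, 1−cosθ=0.14105; R = I + sinθ·[k]× + (1−cosθ)·[k]×²:
    [+0.90680 -0.24041 -0.34629]
    [+0.12002 +0.93468 -0.33461]
    [+0.40411 +0.26186 +0.87643]
t = (0.4506, 0.2058, 1.3511) m
M0: Pc = R·M0+t = (+0.32842, +0.29256, +1.33595); u = 426.1·(+0.32842)/1.33595 + 331.4 = 436.1498, v = 604.4·(+0.29256)/1.33595 + 236.8 = 369.1582
M1: Pc = R·M1+t = (+0.52157, +0.31813, +1.42203); u = 426.1·(+0.52157)/1.42203 + 331.4 = 487.6848, v = 604.4·(+0.31813)/1.42203 + 236.8 = 372.0123
M2: Pc = R·M2+t = (+0.57278, +0.11904, +1.36625); u = 426.1·(+0.57278)/1.36625 + 331.4 = 510.0355, v = 604.4·(+0.11904)/1.36625 + 236.8 = 289.4603
M3: Pc = R·M3+t = (+0.37963, +0.09347, +1.28017); u = 426.1·(+0.37963)/1.28017 + 331.4 = 457.7580, v = 604.4·(+0.09347)/1.28017 + 236.8 = 280.9312

c0=(436.15, 369.16) c1=(487.68, 372.01) c2=(510.04, 289.46) c3=(457.76, 280.93)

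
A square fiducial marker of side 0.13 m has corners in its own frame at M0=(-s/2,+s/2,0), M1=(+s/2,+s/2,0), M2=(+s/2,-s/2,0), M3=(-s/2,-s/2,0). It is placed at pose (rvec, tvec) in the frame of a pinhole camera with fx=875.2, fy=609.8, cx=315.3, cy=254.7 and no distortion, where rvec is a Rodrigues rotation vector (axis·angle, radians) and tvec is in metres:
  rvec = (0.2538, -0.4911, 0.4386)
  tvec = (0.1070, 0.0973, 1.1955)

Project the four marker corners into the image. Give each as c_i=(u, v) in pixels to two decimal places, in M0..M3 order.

Intrinsics K: fx=875.2, fy=609.8, cx=315.3, cy=254.7
Marker side s = 0.13 m; corners in marker frame (Z=0):
  M0 = (-0.0650, +0.0650, 0)
  M1 = (+0.0650, +0.0650, 0)
  M2 = (+0.0650, -0.0650, 0)
  M3 = (-0.0650, -0.0650, 0)
rvec = (0.2538, -0.4911, 0.4386), |rvec| = θ = 0.70567 rad = 40.432°
Rodrigues: sinθ=0.64854, 1−cosθ=0.23882; R = I + sinθ·[k]× + (1−cosθ)·[k]×²:
    [+0.79207 -0.46287 -0.39796]
    [+0.34332 +0.87685 -0.33656]
    [+0.50473 +0.12995 +0.85344]
t = (0.1070, 0.0973, 1.1955) m
M0: Pc = R·M0+t = (+0.02543, +0.13198, +1.17114); u = 875.2·(+0.02543)/1.17114 + 315.3 = 334.3030, v = 609.8·(+0.13198)/1.17114 + 254.7 = 323.4203
M1: Pc = R·M1+t = (+0.12840, +0.17661, +1.23675); u = 875.2·(+0.12840)/1.23675 + 315.3 = 406.1620, v = 609.8·(+0.17661)/1.23675 + 254.7 = 341.7805
M2: Pc = R·M2+t = (+0.18857, +0.06262, +1.21986); u = 875.2·(+0.18857)/1.21986 + 315.3 = 450.5922, v = 609.8·(+0.06262)/1.21986 + 254.7 = 286.0036
M3: Pc = R·M3+t = (+0.08560, +0.01799, +1.15425); u = 875.2·(+0.08560)/1.15425 + 315.3 = 380.2071, v = 609.8·(+0.01799)/1.15425 + 254.7 = 264.2039

c0=(334.30, 323.42) c1=(406.16, 341.78) c2=(450.59, 286.00) c3=(380.21, 264.20)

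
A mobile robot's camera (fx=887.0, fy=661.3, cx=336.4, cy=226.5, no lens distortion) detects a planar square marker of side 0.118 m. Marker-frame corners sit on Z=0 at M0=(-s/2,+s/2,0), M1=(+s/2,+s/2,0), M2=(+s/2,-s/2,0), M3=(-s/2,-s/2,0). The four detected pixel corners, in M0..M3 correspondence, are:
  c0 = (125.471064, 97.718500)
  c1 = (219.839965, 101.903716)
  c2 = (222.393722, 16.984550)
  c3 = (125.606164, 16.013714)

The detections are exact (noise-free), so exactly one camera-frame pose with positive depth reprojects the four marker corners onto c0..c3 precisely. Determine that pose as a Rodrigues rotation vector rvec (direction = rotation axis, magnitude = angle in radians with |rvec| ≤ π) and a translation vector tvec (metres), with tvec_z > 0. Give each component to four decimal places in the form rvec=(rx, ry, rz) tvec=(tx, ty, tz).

rvec=(0.1934, 0.3386, 0.0839) tvec=(-0.1784, -0.2449, 0.9647)

Intrinsics K: fx=887.0, fy=661.3, cx=336.4, cy=226.5
Marker side s = 0.118 m; corners in marker frame (Z=0):
  M0 = (-0.0590, +0.0590, 0)
  M1 = (+0.0590, +0.0590, 0)
  M2 = (+0.0590, -0.0590, 0)
  M3 = (-0.0590, -0.0590, 0)
Detected image corners:
  c0 = (125.471064, 97.718500) px
  c1 = (219.839965, 101.903716) px
  c2 = (222.393722, 16.984550) px
  c3 = (125.606164, 16.013714) px
Planar DLT: solve 8×8 A·h = b for H (H[2,2]=1):
  H  [+752.06015 +25.16592 +172.37920]
  H  [+2.62379 +717.96452 +58.64529]
  H  [-0.33346 +0.20976 +1.00000]
B = K⁻¹H; ‖b₁‖=1.036578, ‖b₂‖=1.036578; λ = 2/(‖b₁‖+‖b₂‖) = 0.964713, sign → tz>0 ⇒ λ=+0.964713
r₁ = λ·B[:,0] = (+0.93995,+0.11401,-0.32169); r₂ = λ·B[:,1] = (-0.04938,+0.97807,+0.20236)
r₃ = r₁×r₂ = (+0.33771,-0.17433,+0.92497); SVD([r₁ r₂ r₃]) → R = UVᵀ:
  R  [+0.93995 -0.04938 +0.33771]
  R  [+0.11401 +0.97807 -0.17433]
  R  [-0.32169 +0.20236 +0.92497]
t = (-0.17839, -0.24487, +0.96471) m
tr R = 2.842987; θ = arccos((tr R − 1)/2) = 0.398888 rad = 22.855°
axis k = ((R−Rᵀ)₃₂, (R−Rᵀ)₁₃, (R−Rᵀ)₂₁) / (2 sinθ) = (+0.484929, +0.848883, +0.210335)
rvec = θ·k = (+0.193433, +0.338610, +0.083900)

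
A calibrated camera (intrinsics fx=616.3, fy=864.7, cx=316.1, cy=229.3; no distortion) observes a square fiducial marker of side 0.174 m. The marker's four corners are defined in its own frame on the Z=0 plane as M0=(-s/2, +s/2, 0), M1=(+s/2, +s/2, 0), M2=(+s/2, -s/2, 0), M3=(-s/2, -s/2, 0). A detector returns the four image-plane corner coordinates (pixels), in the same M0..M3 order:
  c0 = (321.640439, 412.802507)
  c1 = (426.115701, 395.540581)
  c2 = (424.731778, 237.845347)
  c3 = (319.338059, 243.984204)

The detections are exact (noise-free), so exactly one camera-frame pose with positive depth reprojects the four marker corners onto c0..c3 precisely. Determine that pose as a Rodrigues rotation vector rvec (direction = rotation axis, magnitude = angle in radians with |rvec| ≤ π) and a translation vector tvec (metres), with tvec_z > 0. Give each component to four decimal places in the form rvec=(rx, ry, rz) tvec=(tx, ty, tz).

Intrinsics K: fx=616.3, fy=864.7, cx=316.1, cy=229.3
Marker side s = 0.174 m; corners in marker frame (Z=0):
  M0 = (-0.0870, +0.0870, 0)
  M1 = (+0.0870, +0.0870, 0)
  M2 = (+0.0870, -0.0870, 0)
  M3 = (-0.0870, -0.0870, 0)
Detected image corners:
  c0 = (321.640439, 412.802507) px
  c1 = (426.115701, 395.540581) px
  c2 = (424.731778, 237.845347) px
  c3 = (319.338059, 243.984204) px
Planar DLT: solve 8×8 A·h = b for H (H[2,2]=1):
  H  [+750.25790 +26.67745 +374.76152]
  H  [+59.93503 +951.14860 +322.65029]
  H  [+0.39467 +0.04337 +1.00000]
B = K⁻¹H; ‖b₁‖=1.089541, ‖b₂‖=1.089541; λ = 2/(‖b₁‖+‖b₂‖) = 0.917817, sign → tz>0 ⇒ λ=+0.917817
r₁ = λ·B[:,0] = (+0.93152,-0.03244,+0.36224); r₂ = λ·B[:,1] = (+0.01931,+0.99902,+0.03981)
r₃ = r₁×r₂ = (-0.36317,-0.03008,+0.93124); SVD([r₁ r₂ r₃]) → R = UVᵀ:
  R  [+0.93152 +0.01931 -0.36317]
  R  [-0.03244 +0.99902 -0.03008]
  R  [+0.36224 +0.03981 +0.93124]
t = (+0.08736, +0.09908, +0.91782) m
tr R = 2.861777; θ = arccos((tr R − 1)/2) = 0.373959 rad = 21.426°
axis k = ((R−Rᵀ)₃₂, (R−Rᵀ)₁₃, (R−Rᵀ)₂₁) / (2 sinθ) = (+0.095661, -0.992890, -0.070836)
rvec = θ·k = (+0.035773, -0.371300, -0.026490)

rvec=(0.0358, -0.3713, -0.0265) tvec=(0.0874, 0.0991, 0.9178)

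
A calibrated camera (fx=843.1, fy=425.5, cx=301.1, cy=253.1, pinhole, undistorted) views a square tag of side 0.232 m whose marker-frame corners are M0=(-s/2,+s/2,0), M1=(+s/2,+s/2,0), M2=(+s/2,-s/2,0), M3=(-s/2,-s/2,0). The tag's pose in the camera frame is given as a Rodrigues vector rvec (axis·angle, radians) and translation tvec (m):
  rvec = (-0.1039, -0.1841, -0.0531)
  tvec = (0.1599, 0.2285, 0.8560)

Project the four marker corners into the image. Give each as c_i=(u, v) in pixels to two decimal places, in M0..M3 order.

c0=(355.63, 433.37) c1=(574.63, 419.50) c2=(553.93, 304.93) c3=(339.78, 312.60)

Intrinsics K: fx=843.1, fy=425.5, cx=301.1, cy=253.1
Marker side s = 0.232 m; corners in marker frame (Z=0):
  M0 = (-0.1160, +0.1160, 0)
  M1 = (+0.1160, +0.1160, 0)
  M2 = (+0.1160, -0.1160, 0)
  M3 = (-0.1160, -0.1160, 0)
rvec = (-0.1039, -0.1841, -0.0531), |rvec| = θ = 0.21796 rad = 12.488°
Rodrigues: sinθ=0.21624, 1−cosθ=0.02366; R = I + sinθ·[k]× + (1−cosθ)·[k]×²:
    [+0.98172 +0.06221 -0.17990]
    [-0.04315 +0.99322 +0.10795]
    [+0.18539 -0.09821 +0.97774]
t = (0.1599, 0.2285, 0.8560) m
M0: Pc = R·M0+t = (+0.05324, +0.34872, +0.82310); u = 843.1·(+0.05324)/0.82310 + 301.1 = 355.6303, v = 425.5·(+0.34872)/0.82310 + 253.1 = 433.3694
M1: Pc = R·M1+t = (+0.28100, +0.33871, +0.86611); u = 843.1·(+0.28100)/0.86611 + 301.1 = 574.6289, v = 425.5·(+0.33871)/0.86611 + 253.1 = 419.4986
M2: Pc = R·M2+t = (+0.26656, +0.10828, +0.88890); u = 843.1·(+0.26656)/0.88890 + 301.1 = 553.9292, v = 425.5·(+0.10828)/0.88890 + 253.1 = 304.9320
M3: Pc = R·M3+t = (+0.03880, +0.11829, +0.84589); u = 843.1·(+0.03880)/0.84589 + 301.1 = 339.7771, v = 425.5·(+0.11829)/0.84589 + 253.1 = 312.6037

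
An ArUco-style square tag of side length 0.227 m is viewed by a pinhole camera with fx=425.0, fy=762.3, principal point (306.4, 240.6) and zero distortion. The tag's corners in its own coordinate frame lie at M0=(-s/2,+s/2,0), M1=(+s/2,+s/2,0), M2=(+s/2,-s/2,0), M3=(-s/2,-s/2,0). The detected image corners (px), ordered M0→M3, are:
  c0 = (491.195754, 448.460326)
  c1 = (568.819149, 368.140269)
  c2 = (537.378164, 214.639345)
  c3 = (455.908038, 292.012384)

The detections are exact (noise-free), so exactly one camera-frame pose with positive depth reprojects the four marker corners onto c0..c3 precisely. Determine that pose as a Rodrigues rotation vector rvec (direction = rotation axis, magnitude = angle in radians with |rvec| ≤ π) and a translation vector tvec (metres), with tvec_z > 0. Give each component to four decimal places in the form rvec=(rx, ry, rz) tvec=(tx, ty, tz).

Intrinsics K: fx=425.0, fy=762.3, cx=306.4, cy=240.6
Marker side s = 0.227 m; corners in marker frame (Z=0):
  M0 = (-0.1135, +0.1135, 0)
  M1 = (+0.1135, +0.1135, 0)
  M2 = (+0.1135, -0.1135, 0)
  M3 = (-0.1135, -0.1135, 0)
Detected image corners:
  c0 = (491.195754, 448.460326) px
  c1 = (568.819149, 368.140269) px
  c2 = (537.378164, 214.639345) px
  c3 = (455.908038, 292.012384) px
Planar DLT: solve 8×8 A·h = b for H (H[2,2]=1):
  H  [+431.57661 +222.08550 +514.31776]
  H  [-295.06134 +731.09037 +331.39388]
  H  [+0.15836 +0.14661 +1.00000]
B = K⁻¹H; ‖b₁‖=1.014121, ‖b₂‖=1.014121; λ = 2/(‖b₁‖+‖b₂‖) = 0.986076, sign → tz>0 ⇒ λ=+0.986076
r₁ = λ·B[:,0] = (+0.88875,-0.43096,+0.15616); r₂ = λ·B[:,1] = (+0.41105,+0.90008,+0.14457)
r₃ = r₁×r₂ = (-0.20286,-0.06430,+0.97710); SVD([r₁ r₂ r₃]) → R = UVᵀ:
  R  [+0.88875 +0.41105 -0.20286]
  R  [-0.43096 +0.90008 -0.06430]
  R  [+0.15616 +0.14457 +0.97710]
t = (+0.48241, +0.11745, +0.98608) m
tr R = 2.765925; θ = arccos((tr R − 1)/2) = 0.488660 rad = 27.998°
axis k = ((R−Rᵀ)₃₂, (R−Rᵀ)₁₃, (R−Rᵀ)₂₁) / (2 sinθ) = (+0.222460, -0.382383, -0.896825)
rvec = θ·k = (+0.108707, -0.186855, -0.438243)

rvec=(0.1087, -0.1869, -0.4382) tvec=(0.4824, 0.1174, 0.9861)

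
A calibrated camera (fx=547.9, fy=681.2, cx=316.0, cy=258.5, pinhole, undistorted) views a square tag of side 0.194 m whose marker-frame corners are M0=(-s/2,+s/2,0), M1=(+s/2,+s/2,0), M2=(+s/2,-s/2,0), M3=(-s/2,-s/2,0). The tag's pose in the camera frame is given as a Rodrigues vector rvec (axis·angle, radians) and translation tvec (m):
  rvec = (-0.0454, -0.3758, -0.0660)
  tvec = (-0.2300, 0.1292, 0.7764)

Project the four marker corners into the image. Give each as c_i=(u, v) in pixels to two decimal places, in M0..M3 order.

c0=(83.52, 472.14) c1=(225.98, 444.14) c2=(217.18, 281.13) c3=(75.06, 293.24)

Intrinsics K: fx=547.9, fy=681.2, cx=316.0, cy=258.5
Marker side s = 0.194 m; corners in marker frame (Z=0):
  M0 = (-0.0970, +0.0970, 0)
  M1 = (+0.0970, +0.0970, 0)
  M2 = (+0.0970, -0.0970, 0)
  M3 = (-0.0970, -0.0970, 0)
rvec = (-0.0454, -0.3758, -0.0660), |rvec| = θ = 0.38424 rad = 22.016°
Rodrigues: sinθ=0.37486, 1−cosθ=0.07292; R = I + sinθ·[k]× + (1−cosθ)·[k]×²:
    [+0.92810 +0.07281 -0.36514]
    [-0.05596 +0.99683 +0.05654]
    [+0.36810 -0.03204 +0.92923]
t = (-0.2300, 0.1292, 0.7764) m
M0: Pc = R·M0+t = (-0.31296, +0.23132, +0.73759); u = 547.9·(-0.31296)/0.73759 + 316.0 = 83.5224, v = 681.2·(+0.23132)/0.73759 + 258.5 = 472.1371
M1: Pc = R·M1+t = (-0.13291, +0.22046, +0.80900); u = 547.9·(-0.13291)/0.80900 + 316.0 = 225.9848, v = 681.2·(+0.22046)/0.80900 + 258.5 = 444.1375
M2: Pc = R·M2+t = (-0.14704, +0.02708, +0.81521); u = 547.9·(-0.14704)/0.81521 + 316.0 = 217.1772, v = 681.2·(+0.02708)/0.81521 + 258.5 = 281.1276
M3: Pc = R·M3+t = (-0.32709, +0.03794, +0.74380); u = 547.9·(-0.32709)/0.74380 + 316.0 = 75.0598, v = 681.2·(+0.03794)/0.74380 + 258.5 = 293.2428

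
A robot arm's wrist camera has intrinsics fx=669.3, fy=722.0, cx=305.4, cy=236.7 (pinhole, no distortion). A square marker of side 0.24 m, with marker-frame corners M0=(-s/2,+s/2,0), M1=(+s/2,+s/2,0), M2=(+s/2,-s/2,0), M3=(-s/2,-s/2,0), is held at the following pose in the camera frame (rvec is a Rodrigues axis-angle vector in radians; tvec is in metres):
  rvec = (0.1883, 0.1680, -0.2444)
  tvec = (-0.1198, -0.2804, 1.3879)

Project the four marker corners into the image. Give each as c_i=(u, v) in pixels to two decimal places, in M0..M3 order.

Intrinsics K: fx=669.3, fy=722.0, cx=305.4, cy=236.7
Marker side s = 0.24 m; corners in marker frame (Z=0):
  M0 = (-0.1200, +0.1200, 0)
  M1 = (+0.1200, +0.1200, 0)
  M2 = (+0.1200, -0.1200, 0)
  M3 = (-0.1200, -0.1200, 0)
rvec = (0.1883, 0.1680, -0.2444), |rvec| = θ = 0.35130 rad = 20.128°
Rodrigues: sinθ=0.34412, 1−cosθ=0.06107; R = I + sinθ·[k]× + (1−cosθ)·[k]×²:
    [+0.95647 +0.25506 +0.14179]
    [-0.22375 +0.95289 -0.20477]
    [-0.18734 +0.16413 +0.96849]
t = (-0.1198, -0.2804, 1.3879) m
M0: Pc = R·M0+t = (-0.20397, -0.13920, +1.43008); u = 669.3·(-0.20397)/1.43008 + 305.4 = 209.9388, v = 722.0·(-0.13920)/1.43008 + 236.7 = 166.4209
M1: Pc = R·M1+t = (+0.02558, -0.19290, +1.38511); u = 669.3·(+0.02558)/1.38511 + 305.4 = 317.7623, v = 722.0·(-0.19290)/1.38511 + 236.7 = 136.1483
M2: Pc = R·M2+t = (-0.03563, -0.42160, +1.34572); u = 669.3·(-0.03563)/1.34572 + 305.4 = 287.6791, v = 722.0·(-0.42160)/1.34572 + 236.7 = 10.5071
M3: Pc = R·M3+t = (-0.26518, -0.36790, +1.39069); u = 669.3·(-0.26518)/1.39069 + 305.4 = 177.7740, v = 722.0·(-0.36790)/1.39069 + 236.7 = 45.6993

c0=(209.94, 166.42) c1=(317.76, 136.15) c2=(287.68, 10.51) c3=(177.77, 45.70)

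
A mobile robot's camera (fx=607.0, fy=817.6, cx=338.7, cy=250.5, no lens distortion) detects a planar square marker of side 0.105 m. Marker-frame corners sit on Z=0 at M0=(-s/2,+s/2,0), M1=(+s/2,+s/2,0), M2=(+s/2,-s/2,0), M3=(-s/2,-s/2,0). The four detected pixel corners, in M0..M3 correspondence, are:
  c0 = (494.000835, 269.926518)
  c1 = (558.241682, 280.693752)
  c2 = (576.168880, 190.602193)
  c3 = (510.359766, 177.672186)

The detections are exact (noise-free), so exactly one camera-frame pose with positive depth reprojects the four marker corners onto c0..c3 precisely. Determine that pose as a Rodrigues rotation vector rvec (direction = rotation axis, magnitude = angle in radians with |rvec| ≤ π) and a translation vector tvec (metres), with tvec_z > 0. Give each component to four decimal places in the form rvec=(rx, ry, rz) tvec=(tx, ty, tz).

Intrinsics K: fx=607.0, fy=817.6, cx=338.7, cy=250.5
Marker side s = 0.105 m; corners in marker frame (Z=0):
  M0 = (-0.0525, +0.0525, 0)
  M1 = (+0.0525, +0.0525, 0)
  M2 = (+0.0525, -0.0525, 0)
  M3 = (-0.0525, -0.0525, 0)
Detected image corners:
  c0 = (494.000835, 269.926518) px
  c1 = (558.241682, 280.693752) px
  c2 = (576.168880, 190.602193) px
  c3 = (510.359766, 177.672186) px
Planar DLT: solve 8×8 A·h = b for H (H[2,2]=1):
  H  [+720.54015 -13.80216 +534.89052]
  H  [+156.24260 +932.45890 +230.45196]
  H  [+0.18957 +0.27967 +1.00000]
B = K⁻¹H; ‖b₁‖=1.105793, ‖b₂‖=1.105793; λ = 2/(‖b₁‖+‖b₂‖) = 0.904329, sign → tz>0 ⇒ λ=+0.904329
r₁ = λ·B[:,0] = (+0.97782,+0.12029,+0.17144); r₂ = λ·B[:,1] = (-0.16169,+0.95388,+0.25292)
r₃ = r₁×r₂ = (-0.13311,-0.27503,+0.95218); SVD([r₁ r₂ r₃]) → R = UVᵀ:
  R  [+0.97782 -0.16169 -0.13311]
  R  [+0.12029 +0.95388 -0.27503]
  R  [+0.17144 +0.25292 +0.95218]
t = (+0.29229, -0.02217, +0.90433) m
tr R = 2.883883; θ = arccos((tr R − 1)/2) = 0.342430 rad = 19.620°
axis k = ((R−Rᵀ)₃₂, (R−Rᵀ)₁₃, (R−Rᵀ)₂₁) / (2 sinθ) = (+0.786153, -0.453494, +0.419889)
rvec = θ·k = (+0.269202, -0.155290, +0.143783)

rvec=(0.2692, -0.1553, 0.1438) tvec=(0.2923, -0.0222, 0.9043)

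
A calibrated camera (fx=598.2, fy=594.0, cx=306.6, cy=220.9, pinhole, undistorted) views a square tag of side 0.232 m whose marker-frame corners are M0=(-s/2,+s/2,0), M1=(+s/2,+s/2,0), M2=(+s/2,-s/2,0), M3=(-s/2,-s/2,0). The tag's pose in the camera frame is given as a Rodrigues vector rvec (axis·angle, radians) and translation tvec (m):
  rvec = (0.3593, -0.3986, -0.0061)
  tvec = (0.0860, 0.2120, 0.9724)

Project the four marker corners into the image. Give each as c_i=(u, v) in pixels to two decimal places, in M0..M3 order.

c0=(289.03, 423.01) c1=(411.70, 396.32) c2=(429.39, 278.40) c3=(297.47, 295.83)

Intrinsics K: fx=598.2, fy=594.0, cx=306.6, cy=220.9
Marker side s = 0.232 m; corners in marker frame (Z=0):
  M0 = (-0.1160, +0.1160, 0)
  M1 = (+0.1160, +0.1160, 0)
  M2 = (+0.1160, -0.1160, 0)
  M3 = (-0.1160, -0.1160, 0)
rvec = (0.3593, -0.3986, -0.0061), |rvec| = θ = 0.53667 rad = 30.749°
Rodrigues: sinθ=0.51128, 1−cosθ=0.14058; R = I + sinθ·[k]× + (1−cosθ)·[k]×²:
    [+0.92243 -0.06409 -0.38081]
    [-0.07572 +0.93697 -0.34111]
    [+0.37867 +0.34349 +0.85943]
t = (0.0860, 0.2120, 0.9724) m
M0: Pc = R·M0+t = (-0.02844, +0.32947, +0.96832); u = 598.2·(-0.02844)/0.96832 + 306.6 = 289.0325, v = 594.0·(+0.32947)/0.96832 + 220.9 = 423.0092
M1: Pc = R·M1+t = (+0.18557, +0.31191, +1.05617); u = 598.2·(+0.18557)/1.05617 + 306.6 = 411.7024, v = 594.0·(+0.31191)/1.05617 + 220.9 = 396.3183
M2: Pc = R·M2+t = (+0.20044, +0.09453, +0.97648); u = 598.2·(+0.20044)/0.97648 + 306.6 = 429.3891, v = 594.0·(+0.09453)/0.97648 + 220.9 = 278.4023
M3: Pc = R·M3+t = (-0.01357, +0.11209, +0.88863); u = 598.2·(-0.01357)/0.88863 + 306.6 = 297.4672, v = 594.0·(+0.11209)/0.88863 + 220.9 = 295.8293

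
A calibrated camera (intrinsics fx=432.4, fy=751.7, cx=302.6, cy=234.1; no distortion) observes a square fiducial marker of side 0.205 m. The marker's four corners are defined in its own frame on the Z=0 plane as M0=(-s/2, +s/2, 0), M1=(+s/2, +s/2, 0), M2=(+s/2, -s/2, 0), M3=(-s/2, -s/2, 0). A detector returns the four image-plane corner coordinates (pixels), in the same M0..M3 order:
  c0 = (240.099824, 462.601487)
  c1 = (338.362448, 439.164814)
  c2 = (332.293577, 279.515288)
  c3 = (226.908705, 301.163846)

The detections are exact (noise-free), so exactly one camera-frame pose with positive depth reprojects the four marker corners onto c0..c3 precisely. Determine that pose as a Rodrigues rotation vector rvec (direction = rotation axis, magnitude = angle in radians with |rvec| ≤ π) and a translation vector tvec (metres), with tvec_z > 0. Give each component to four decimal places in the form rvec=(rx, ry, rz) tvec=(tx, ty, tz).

rvec=(0.2871, -0.1031, -0.0980) tvec=(-0.0350, 0.1603, 0.8660)

Intrinsics K: fx=432.4, fy=751.7, cx=302.6, cy=234.1
Marker side s = 0.205 m; corners in marker frame (Z=0):
  M0 = (-0.1025, +0.1025, 0)
  M1 = (+0.1025, +0.1025, 0)
  M2 = (+0.1025, -0.1025, 0)
  M3 = (-0.1025, -0.1025, 0)
Detected image corners:
  c0 = (240.099824, 462.601487) px
  c1 = (338.362448, 439.164814) px
  c2 = (332.293577, 279.515288) px
  c3 = (226.908705, 301.163846) px
Planar DLT: solve 8×8 A·h = b for H (H[2,2]=1):
  H  [+524.80857 +141.12575 +285.10637]
  H  [-72.71714 +906.01177 +373.22365]
  H  [+0.10090 +0.33166 +1.00000]
B = K⁻¹H; ‖b₁‖=1.154678, ‖b₂‖=1.154678; λ = 2/(‖b₁‖+‖b₂‖) = 0.866042, sign → tz>0 ⇒ λ=+0.866042
r₁ = λ·B[:,0] = (+0.98997,-0.11099,+0.08738); r₂ = λ·B[:,1] = (+0.08165,+0.95437,+0.28723)
r₃ = r₁×r₂ = (-0.11528,-0.27722,+0.95387); SVD([r₁ r₂ r₃]) → R = UVᵀ:
  R  [+0.98997 +0.08165 -0.11528]
  R  [-0.11099 +0.95437 -0.27722]
  R  [+0.08738 +0.28723 +0.95387]
t = (-0.03504, +0.16029, +0.86604) m
tr R = 2.898213; θ = arccos((tr R − 1)/2) = 0.320409 rad = 18.358°
axis k = ((R−Rᵀ)₃₂, (R−Rᵀ)₁₃, (R−Rᵀ)₂₁) / (2 sinθ) = (+0.896081, -0.321733, -0.305821)
rvec = θ·k = (+0.287113, -0.103086, -0.097988)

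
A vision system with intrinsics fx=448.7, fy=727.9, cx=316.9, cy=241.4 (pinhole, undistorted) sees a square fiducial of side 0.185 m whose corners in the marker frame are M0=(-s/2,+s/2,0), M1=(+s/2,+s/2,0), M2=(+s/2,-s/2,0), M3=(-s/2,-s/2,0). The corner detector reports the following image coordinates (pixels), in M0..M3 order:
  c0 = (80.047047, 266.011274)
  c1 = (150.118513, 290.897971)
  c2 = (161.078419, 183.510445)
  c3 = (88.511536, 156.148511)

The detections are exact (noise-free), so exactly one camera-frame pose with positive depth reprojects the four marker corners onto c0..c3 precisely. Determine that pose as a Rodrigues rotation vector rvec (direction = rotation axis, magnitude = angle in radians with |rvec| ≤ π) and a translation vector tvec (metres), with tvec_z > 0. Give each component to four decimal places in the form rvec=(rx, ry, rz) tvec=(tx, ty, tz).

rvec=(0.2463, -0.0606, 0.2378) tvec=(-0.5153, -0.0261, 1.1748)

Intrinsics K: fx=448.7, fy=727.9, cx=316.9, cy=241.4
Marker side s = 0.185 m; corners in marker frame (Z=0):
  M0 = (-0.0925, +0.0925, 0)
  M1 = (+0.0925, +0.0925, 0)
  M2 = (+0.0925, -0.0925, 0)
  M3 = (-0.0925, -0.0925, 0)
Detected image corners:
  c0 = (80.047047, 266.011274) px
  c1 = (150.118513, 290.897971) px
  c2 = (161.078419, 183.510445) px
  c3 = (88.511536, 156.148511) px
Planar DLT: solve 8×8 A·h = b for H (H[2,2]=1):
  H  [+394.40682 -28.63238 +120.09745]
  H  [+157.94976 +631.80490 +225.23459]
  H  [+0.07522 +0.19938 +1.00000]
B = K⁻¹H; ‖b₁‖=0.851237, ‖b₂‖=0.851237; λ = 2/(‖b₁‖+‖b₂‖) = 1.174761, sign → tz>0 ⇒ λ=+1.174761
r₁ = λ·B[:,0] = (+0.97020,+0.22561,+0.08837); r₂ = λ·B[:,1] = (-0.24038,+0.94200,+0.23422)
r₃ = r₁×r₂ = (-0.03040,-0.24848,+0.96816); SVD([r₁ r₂ r₃]) → R = UVᵀ:
  R  [+0.97020 -0.24038 -0.03040]
  R  [+0.22561 +0.94200 -0.24848]
  R  [+0.08837 +0.23422 +0.96816]
t = (-0.51526, -0.02609, +1.17476) m
tr R = 2.880357; θ = arccos((tr R − 1)/2) = 0.347642 rad = 19.918°
axis k = ((R−Rᵀ)₃₂, (R−Rᵀ)₁₃, (R−Rᵀ)₂₁) / (2 sinθ) = (+0.708434, -0.174313, +0.683912)
rvec = θ·k = (+0.246281, -0.060598, +0.237757)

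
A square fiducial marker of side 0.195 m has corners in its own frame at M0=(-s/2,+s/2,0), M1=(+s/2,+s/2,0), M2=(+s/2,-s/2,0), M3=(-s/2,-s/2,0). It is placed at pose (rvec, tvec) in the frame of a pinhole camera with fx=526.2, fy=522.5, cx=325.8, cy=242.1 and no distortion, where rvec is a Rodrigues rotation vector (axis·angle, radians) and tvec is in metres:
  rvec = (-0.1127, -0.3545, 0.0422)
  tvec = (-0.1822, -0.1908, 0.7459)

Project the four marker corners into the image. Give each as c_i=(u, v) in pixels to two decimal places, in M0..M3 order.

Intrinsics K: fx=526.2, fy=522.5, cx=325.8, cy=242.1
Marker side s = 0.195 m; corners in marker frame (Z=0):
  M0 = (-0.0975, +0.0975, 0)
  M1 = (+0.0975, +0.0975, 0)
  M2 = (+0.0975, -0.0975, 0)
  M3 = (-0.0975, -0.0975, 0)
rvec = (-0.1127, -0.3545, 0.0422), |rvec| = θ = 0.37437 rad = 21.450°
Rodrigues: sinθ=0.36569, 1−cosθ=0.06926; R = I + sinθ·[k]× + (1−cosθ)·[k]×²:
    [+0.93702 -0.02148 -0.34863]
    [+0.06097 +0.99284 +0.10269]
    [+0.34393 -0.11748 +0.93162]
t = (-0.1822, -0.1908, 0.7459) m
M0: Pc = R·M0+t = (-0.27565, -0.09994, +0.70091); u = 526.2·(-0.27565)/0.70091 + 325.8 = 118.8576, v = 522.5·(-0.09994)/0.70091 + 242.1 = 167.5977
M1: Pc = R·M1+t = (-0.09294, -0.08805, +0.76798); u = 526.2·(-0.09294)/0.76798 + 325.8 = 262.1232, v = 522.5·(-0.08805)/0.76798 + 242.1 = 182.1920
M2: Pc = R·M2+t = (-0.08875, -0.28166, +0.79089); u = 526.2·(-0.08875)/0.79089 + 325.8 = 266.7541, v = 522.5·(-0.28166)/0.79089 + 242.1 = 56.0224
M3: Pc = R·M3+t = (-0.27146, -0.29355, +0.72382); u = 526.2·(-0.27146)/0.72382 + 325.8 = 128.4518, v = 522.5·(-0.29355)/0.72382 + 242.1 = 30.1997

c0=(118.86, 167.60) c1=(262.12, 182.19) c2=(266.75, 56.02) c3=(128.45, 30.20)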